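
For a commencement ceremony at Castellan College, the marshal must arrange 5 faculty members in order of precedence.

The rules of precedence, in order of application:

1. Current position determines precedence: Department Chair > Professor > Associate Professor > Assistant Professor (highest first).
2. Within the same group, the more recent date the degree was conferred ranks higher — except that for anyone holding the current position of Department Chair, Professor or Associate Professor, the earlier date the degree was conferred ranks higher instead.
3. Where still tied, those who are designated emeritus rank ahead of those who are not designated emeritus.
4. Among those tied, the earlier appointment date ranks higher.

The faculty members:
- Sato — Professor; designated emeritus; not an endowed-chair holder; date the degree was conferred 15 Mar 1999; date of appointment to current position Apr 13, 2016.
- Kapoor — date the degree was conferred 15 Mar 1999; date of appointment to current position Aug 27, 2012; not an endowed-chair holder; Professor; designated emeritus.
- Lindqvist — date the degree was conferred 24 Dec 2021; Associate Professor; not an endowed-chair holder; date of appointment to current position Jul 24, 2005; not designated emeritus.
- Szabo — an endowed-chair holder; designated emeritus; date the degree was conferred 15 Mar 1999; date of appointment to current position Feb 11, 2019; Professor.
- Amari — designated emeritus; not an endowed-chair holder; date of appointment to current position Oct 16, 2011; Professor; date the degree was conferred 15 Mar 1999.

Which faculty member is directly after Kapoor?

Sato

By current position: Amari, Kapoor, Sato and Szabo (Professor); then Lindqvist (Associate Professor).
Amari, Kapoor, Sato and Szabo all have date the degree was conferred 15 Mar 1999, so the next rule applies.
Amari, Kapoor, Sato and Szabo are each designated emeritus, so the next rule applies.
Among Amari, Kapoor, Sato and Szabo, by date of appointment to current position (earlier first): Amari (Oct 16, 2011) before Kapoor (Aug 27, 2012) before Sato (Apr 13, 2016) before Szabo (Feb 11, 2019).
Order: Amari, Kapoor, Sato, Szabo, Lindqvist.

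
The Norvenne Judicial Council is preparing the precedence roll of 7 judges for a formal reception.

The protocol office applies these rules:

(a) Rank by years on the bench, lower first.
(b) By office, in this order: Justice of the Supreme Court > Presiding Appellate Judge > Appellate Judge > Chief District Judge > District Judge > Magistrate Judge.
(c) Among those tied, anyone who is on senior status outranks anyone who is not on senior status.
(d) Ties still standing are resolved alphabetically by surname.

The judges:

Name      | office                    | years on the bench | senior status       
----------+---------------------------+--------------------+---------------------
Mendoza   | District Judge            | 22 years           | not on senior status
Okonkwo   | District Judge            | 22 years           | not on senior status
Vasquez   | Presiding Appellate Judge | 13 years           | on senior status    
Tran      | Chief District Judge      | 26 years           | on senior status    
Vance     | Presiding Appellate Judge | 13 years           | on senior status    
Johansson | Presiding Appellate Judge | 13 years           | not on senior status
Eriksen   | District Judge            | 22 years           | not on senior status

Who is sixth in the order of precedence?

Okonkwo

By years on the bench (lower first): Vance, Vasquez and Johansson (each 13 years); then Eriksen, Mendoza and Okonkwo (each 22 years); then Tran (26 years).
Vance, Vasquez and Johansson are each Presiding Appellate Judge, so the next rule applies.
Among Vance, Vasquez and Johansson, on senior status before not on senior status: Vance and Vasquez (on senior status) before Johansson (not on senior status).
Among Vance and Vasquez, alphabetically by surname: Vance before Vasquez.
Eriksen, Mendoza and Okonkwo are each District Judge, so the next rule applies.
Eriksen, Mendoza and Okonkwo are each not on senior status, so the next rule applies.
Among Eriksen, Mendoza and Okonkwo, alphabetically by surname: Eriksen before Mendoza before Okonkwo.
Order: Vance, Vasquez, Johansson, Eriksen, Mendoza, Okonkwo, Tran.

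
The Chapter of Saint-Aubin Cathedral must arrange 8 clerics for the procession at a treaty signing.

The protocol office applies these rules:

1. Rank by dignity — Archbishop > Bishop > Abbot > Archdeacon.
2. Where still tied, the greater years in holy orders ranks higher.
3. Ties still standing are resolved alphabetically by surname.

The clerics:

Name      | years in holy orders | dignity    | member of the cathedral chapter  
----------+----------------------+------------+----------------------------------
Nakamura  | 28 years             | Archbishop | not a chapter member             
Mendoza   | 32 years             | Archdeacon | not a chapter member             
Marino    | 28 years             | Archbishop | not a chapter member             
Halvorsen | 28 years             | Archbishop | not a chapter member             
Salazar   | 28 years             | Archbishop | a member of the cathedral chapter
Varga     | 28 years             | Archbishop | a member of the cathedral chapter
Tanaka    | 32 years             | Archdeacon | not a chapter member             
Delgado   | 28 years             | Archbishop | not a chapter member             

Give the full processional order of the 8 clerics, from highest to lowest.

By dignity: Delgado, Halvorsen, Marino, Nakamura, Salazar and Varga (Archbishop); then Mendoza and Tanaka (Archdeacon).
Delgado, Halvorsen, Marino, Nakamura, Salazar and Varga all have years in holy orders 28 years, so the next rule applies.
Among Delgado, Halvorsen, Marino, Nakamura, Salazar and Varga, alphabetically by surname: Delgado before Halvorsen before Marino before Nakamura before Salazar before Varga.
Mendoza and Tanaka both have years in holy orders 32 years, so the next rule applies.
Among Mendoza and Tanaka, alphabetically by surname: Mendoza before Tanaka.
Full order: Delgado, Halvorsen, Marino, Nakamura, Salazar, Varga, Mendoza, Tanaka.

Delgado, Halvorsen, Marino, Nakamura, Salazar, Varga, Mendoza, Tanaka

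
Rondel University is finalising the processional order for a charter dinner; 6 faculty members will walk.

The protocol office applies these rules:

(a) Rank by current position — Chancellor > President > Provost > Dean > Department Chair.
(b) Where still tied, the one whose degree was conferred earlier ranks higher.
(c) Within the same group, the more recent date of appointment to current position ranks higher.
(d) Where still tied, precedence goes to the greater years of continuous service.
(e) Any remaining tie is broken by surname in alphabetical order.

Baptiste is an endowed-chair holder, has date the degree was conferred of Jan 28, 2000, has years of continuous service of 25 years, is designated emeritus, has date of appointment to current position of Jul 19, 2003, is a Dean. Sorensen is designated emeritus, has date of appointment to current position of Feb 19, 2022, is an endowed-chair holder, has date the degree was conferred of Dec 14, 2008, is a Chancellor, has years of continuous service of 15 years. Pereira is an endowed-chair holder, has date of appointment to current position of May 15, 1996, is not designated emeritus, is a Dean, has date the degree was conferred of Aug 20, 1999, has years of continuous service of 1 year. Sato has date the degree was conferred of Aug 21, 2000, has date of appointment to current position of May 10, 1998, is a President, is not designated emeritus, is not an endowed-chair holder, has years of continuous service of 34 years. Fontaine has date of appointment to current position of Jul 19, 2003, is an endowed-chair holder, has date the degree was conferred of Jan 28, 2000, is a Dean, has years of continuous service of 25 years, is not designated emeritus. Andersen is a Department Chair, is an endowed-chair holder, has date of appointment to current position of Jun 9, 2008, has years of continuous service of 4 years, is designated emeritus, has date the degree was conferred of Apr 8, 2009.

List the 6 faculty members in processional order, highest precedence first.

Sorensen, Sato, Pereira, Baptiste, Fontaine, Andersen

By current position: Sorensen (Chancellor); then Sato (President); then Pereira, Baptiste and Fontaine (Dean); then Andersen (Department Chair).
Among Pereira, Baptiste and Fontaine, by date the degree was conferred (earlier first): Pereira (Aug 20, 1999) before Baptiste and Fontaine (Jan 28, 2000).
Baptiste and Fontaine both have date of appointment to current position Jul 19, 2003, so the next rule applies.
Baptiste and Fontaine both have years of continuous service 25 years, so the next rule applies.
Among Baptiste and Fontaine, alphabetically by surname: Baptiste before Fontaine.
Full order: Sorensen, Sato, Pereira, Baptiste, Fontaine, Andersen.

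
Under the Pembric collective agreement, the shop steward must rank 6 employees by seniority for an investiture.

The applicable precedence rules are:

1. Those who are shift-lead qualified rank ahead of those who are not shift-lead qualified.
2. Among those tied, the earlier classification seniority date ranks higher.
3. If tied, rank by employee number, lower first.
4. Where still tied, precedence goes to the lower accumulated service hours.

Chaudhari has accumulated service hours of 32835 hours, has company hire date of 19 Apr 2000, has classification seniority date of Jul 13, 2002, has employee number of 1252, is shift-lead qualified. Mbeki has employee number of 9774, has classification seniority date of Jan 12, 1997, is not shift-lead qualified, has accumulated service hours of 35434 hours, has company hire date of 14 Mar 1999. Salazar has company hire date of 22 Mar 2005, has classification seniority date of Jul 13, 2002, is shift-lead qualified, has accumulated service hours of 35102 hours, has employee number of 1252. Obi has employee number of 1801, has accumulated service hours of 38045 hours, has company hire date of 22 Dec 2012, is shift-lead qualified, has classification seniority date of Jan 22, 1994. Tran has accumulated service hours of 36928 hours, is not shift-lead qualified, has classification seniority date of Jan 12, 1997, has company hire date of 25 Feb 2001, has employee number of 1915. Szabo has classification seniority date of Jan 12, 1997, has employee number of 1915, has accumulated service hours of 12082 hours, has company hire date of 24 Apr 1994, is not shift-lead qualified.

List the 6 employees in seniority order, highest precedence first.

Obi, Chaudhari, Salazar, Szabo, Tran, Mbeki

By the first rule: Obi, Chaudhari and Salazar (each shift-lead qualified); then Szabo, Tran and Mbeki (each not shift-lead qualified).
Among Obi, Chaudhari and Salazar, by classification seniority date (earlier first): Obi (Jan 22, 1994) before Chaudhari and Salazar (Jul 13, 2002).
Chaudhari and Salazar both have employee number 1252, so the next rule applies.
Among Chaudhari and Salazar, by accumulated service hours (lower first): Chaudhari (32835 hours) before Salazar (35102 hours).
Szabo, Tran and Mbeki all have classification seniority date Jan 12, 1997, so the next rule applies.
Among Szabo, Tran and Mbeki, by employee number (lower first): Szabo and Tran (1915) before Mbeki (9774).
Among Szabo and Tran, by accumulated service hours (lower first): Szabo (12082 hours) before Tran (36928 hours).
Full order: Obi, Chaudhari, Salazar, Szabo, Tran, Mbeki.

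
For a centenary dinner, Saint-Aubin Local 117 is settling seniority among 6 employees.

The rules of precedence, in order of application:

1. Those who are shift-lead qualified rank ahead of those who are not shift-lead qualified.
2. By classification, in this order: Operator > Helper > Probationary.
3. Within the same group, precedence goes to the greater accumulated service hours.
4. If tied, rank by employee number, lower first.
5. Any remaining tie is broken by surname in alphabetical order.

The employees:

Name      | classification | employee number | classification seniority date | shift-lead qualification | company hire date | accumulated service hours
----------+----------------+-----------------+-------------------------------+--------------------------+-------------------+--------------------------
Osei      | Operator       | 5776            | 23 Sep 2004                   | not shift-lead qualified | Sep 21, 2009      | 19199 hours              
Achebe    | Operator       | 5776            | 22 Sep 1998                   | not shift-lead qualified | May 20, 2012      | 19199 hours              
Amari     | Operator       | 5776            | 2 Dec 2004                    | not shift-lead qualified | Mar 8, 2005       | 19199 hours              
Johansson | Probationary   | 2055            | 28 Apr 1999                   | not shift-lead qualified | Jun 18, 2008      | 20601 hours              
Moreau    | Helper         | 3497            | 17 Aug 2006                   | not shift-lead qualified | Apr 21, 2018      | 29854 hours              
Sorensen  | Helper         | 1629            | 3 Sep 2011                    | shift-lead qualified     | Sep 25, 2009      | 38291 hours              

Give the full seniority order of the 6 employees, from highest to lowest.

Sorensen, Achebe, Amari, Osei, Moreau, Johansson

By the first rule: Sorensen (shift-lead qualified); then Achebe, Amari, Osei, Moreau and Johansson (each not shift-lead qualified).
Among Achebe, Amari, Osei, Moreau and Johansson, by classification: Achebe, Amari and Osei (Operator) before Moreau (Helper) before Johansson (Probationary).
Achebe, Amari and Osei all have accumulated service hours 19199 hours, so the next rule applies.
Achebe, Amari and Osei all have employee number 5776, so the next rule applies.
Among Achebe, Amari and Osei, alphabetically by surname: Achebe before Amari before Osei.
Full order: Sorensen, Achebe, Amari, Osei, Moreau, Johansson.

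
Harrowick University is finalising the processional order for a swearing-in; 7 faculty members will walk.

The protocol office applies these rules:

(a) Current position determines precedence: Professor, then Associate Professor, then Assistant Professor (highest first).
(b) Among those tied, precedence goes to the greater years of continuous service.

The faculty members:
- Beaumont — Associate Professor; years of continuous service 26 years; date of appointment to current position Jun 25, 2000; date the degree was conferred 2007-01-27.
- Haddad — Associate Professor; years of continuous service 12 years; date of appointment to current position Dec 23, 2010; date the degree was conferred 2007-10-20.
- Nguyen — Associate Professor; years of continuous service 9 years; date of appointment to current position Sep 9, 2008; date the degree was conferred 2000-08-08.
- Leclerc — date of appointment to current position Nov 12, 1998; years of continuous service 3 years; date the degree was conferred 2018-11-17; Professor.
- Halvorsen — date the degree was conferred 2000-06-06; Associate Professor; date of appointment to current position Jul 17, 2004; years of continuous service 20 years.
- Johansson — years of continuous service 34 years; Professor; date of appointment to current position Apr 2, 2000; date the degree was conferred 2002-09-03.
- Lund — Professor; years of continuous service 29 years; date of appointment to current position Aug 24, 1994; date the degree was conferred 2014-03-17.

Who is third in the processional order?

By current position: Johansson, Lund and Leclerc (Professor); then Beaumont, Halvorsen, Haddad and Nguyen (Associate Professor).
Among Johansson, Lund and Leclerc, by years of continuous service (higher first): Johansson (34 years) before Lund (29 years) before Leclerc (3 years).
Among Beaumont, Halvorsen, Haddad and Nguyen, by years of continuous service (higher first): Beaumont (26 years) before Halvorsen (20 years) before Haddad (12 years) before Nguyen (9 years).
Order: Johansson, Lund, Leclerc, Beaumont, Halvorsen, Haddad, Nguyen.

Leclerc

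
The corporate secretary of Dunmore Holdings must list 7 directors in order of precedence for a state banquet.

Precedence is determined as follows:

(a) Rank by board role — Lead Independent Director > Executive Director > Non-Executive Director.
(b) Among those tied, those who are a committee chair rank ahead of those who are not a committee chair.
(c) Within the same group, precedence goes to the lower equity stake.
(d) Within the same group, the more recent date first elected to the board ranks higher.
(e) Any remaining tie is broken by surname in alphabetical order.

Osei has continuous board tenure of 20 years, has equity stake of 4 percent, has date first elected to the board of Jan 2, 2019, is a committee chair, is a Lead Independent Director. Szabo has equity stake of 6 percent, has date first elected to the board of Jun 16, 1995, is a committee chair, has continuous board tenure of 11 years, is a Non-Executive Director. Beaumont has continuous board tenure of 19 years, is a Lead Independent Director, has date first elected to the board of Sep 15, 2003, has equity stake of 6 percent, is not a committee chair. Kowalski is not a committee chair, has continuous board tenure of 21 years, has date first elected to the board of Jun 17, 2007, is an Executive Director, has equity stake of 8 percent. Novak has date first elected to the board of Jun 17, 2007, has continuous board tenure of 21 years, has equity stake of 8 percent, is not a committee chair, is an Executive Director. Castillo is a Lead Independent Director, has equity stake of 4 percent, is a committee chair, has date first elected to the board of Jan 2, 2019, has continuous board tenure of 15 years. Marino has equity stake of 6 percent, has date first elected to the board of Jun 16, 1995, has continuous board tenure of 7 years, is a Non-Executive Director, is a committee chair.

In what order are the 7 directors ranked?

Castillo, Osei, Beaumont, Kowalski, Novak, Marino, Szabo

By board role: Castillo, Osei and Beaumont (Lead Independent Director); then Kowalski and Novak (Executive Director); then Marino and Szabo (Non-Executive Director).
Among Castillo, Osei and Beaumont, a committee chair before not a committee chair: Castillo and Osei (a committee chair) before Beaumont (not a committee chair).
Castillo and Osei both have equity stake 4 percent, so the next rule applies.
Castillo and Osei both have date first elected to the board Jan 2, 2019, so the next rule applies.
Among Castillo and Osei, alphabetically by surname: Castillo before Osei.
Kowalski and Novak are each not a committee chair, so the next rule applies.
Kowalski and Novak both have equity stake 8 percent, so the next rule applies.
Kowalski and Novak both have date first elected to the board Jun 17, 2007, so the next rule applies.
Among Kowalski and Novak, alphabetically by surname: Kowalski before Novak.
Marino and Szabo are each a committee chair, so the next rule applies.
Marino and Szabo both have equity stake 6 percent, so the next rule applies.
Marino and Szabo both have date first elected to the board Jun 16, 1995, so the next rule applies.
Among Marino and Szabo, alphabetically by surname: Marino before Szabo.
Full order: Castillo, Osei, Beaumont, Kowalski, Novak, Marino, Szabo.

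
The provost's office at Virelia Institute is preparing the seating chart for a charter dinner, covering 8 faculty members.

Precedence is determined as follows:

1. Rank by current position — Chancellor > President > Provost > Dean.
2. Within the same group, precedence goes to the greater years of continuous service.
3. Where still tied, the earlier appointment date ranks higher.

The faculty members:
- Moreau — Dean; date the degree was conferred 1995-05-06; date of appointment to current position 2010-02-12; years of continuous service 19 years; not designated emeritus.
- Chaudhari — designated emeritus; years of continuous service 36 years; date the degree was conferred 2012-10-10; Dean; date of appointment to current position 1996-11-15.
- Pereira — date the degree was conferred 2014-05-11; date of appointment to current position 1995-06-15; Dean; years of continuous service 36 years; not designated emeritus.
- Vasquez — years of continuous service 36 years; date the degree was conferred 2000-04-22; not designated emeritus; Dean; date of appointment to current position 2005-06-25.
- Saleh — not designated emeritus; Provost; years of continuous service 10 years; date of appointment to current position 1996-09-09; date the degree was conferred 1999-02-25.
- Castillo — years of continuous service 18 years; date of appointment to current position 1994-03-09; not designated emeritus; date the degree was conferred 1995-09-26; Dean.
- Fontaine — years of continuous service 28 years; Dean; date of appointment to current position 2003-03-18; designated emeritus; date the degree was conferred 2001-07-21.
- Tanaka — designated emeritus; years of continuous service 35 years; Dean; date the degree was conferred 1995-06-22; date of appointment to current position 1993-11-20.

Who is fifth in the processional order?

By current position: Saleh (Provost); then Pereira, Chaudhari, Vasquez, Tanaka, Fontaine, Moreau and Castillo (Dean).
Among Pereira, Chaudhari, Vasquez, Tanaka, Fontaine, Moreau and Castillo, by years of continuous service (higher first): Pereira, Chaudhari and Vasquez (36 years) before Tanaka (35 years) before Fontaine (28 years) before Moreau (19 years) before Castillo (18 years).
Among Pereira, Chaudhari and Vasquez, by date of appointment to current position (earlier first): Pereira (1995-06-15) before Chaudhari (1996-11-15) before Vasquez (2005-06-25).
Order: Saleh, Pereira, Chaudhari, Vasquez, Tanaka, Fontaine, Moreau, Castillo.

Tanaka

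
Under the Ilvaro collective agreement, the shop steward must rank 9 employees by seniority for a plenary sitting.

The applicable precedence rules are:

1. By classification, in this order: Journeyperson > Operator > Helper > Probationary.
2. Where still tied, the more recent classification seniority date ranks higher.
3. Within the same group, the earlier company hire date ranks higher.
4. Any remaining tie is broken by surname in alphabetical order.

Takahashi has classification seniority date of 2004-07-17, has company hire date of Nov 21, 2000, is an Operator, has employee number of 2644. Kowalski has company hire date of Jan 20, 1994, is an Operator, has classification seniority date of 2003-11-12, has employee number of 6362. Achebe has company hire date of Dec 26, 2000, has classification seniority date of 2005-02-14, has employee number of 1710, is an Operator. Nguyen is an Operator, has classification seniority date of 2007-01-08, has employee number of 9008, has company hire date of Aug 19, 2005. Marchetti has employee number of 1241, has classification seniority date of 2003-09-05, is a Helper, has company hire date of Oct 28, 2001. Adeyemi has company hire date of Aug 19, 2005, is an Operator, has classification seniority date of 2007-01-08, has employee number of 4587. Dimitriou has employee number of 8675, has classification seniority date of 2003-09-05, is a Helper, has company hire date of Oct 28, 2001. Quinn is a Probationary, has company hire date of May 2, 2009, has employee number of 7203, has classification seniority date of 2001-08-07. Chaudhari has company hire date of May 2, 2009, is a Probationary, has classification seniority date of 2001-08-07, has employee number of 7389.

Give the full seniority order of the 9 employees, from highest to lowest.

Adeyemi, Nguyen, Achebe, Takahashi, Kowalski, Dimitriou, Marchetti, Chaudhari, Quinn

By classification: Adeyemi, Nguyen, Achebe, Takahashi and Kowalski (Operator); then Dimitriou and Marchetti (Helper); then Chaudhari and Quinn (Probationary).
Among Adeyemi, Nguyen, Achebe, Takahashi and Kowalski, by classification seniority date (later first): Adeyemi and Nguyen (2007-01-08) before Achebe (2005-02-14) before Takahashi (2004-07-17) before Kowalski (2003-11-12).
Adeyemi and Nguyen both have company hire date Aug 19, 2005, so the next rule applies.
Among Adeyemi and Nguyen, alphabetically by surname: Adeyemi before Nguyen.
Dimitriou and Marchetti both have classification seniority date 2003-09-05, so the next rule applies.
Dimitriou and Marchetti both have company hire date Oct 28, 2001, so the next rule applies.
Among Dimitriou and Marchetti, alphabetically by surname: Dimitriou before Marchetti.
Chaudhari and Quinn both have classification seniority date 2001-08-07, so the next rule applies.
Chaudhari and Quinn both have company hire date May 2, 2009, so the next rule applies.
Among Chaudhari and Quinn, alphabetically by surname: Chaudhari before Quinn.
Full order: Adeyemi, Nguyen, Achebe, Takahashi, Kowalski, Dimitriou, Marchetti, Chaudhari, Quinn.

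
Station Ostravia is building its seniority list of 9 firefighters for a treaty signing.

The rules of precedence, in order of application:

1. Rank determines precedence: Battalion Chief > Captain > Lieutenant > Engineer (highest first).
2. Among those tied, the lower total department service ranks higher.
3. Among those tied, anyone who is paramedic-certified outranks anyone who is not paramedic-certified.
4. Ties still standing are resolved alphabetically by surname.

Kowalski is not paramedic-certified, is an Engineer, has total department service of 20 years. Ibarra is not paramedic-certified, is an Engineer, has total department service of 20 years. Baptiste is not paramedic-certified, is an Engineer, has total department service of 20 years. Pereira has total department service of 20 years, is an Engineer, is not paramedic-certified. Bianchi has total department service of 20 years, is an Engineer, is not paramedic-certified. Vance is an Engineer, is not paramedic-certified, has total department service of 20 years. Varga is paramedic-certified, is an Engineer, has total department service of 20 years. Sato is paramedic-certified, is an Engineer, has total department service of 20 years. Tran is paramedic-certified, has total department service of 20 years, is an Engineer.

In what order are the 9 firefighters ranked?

Sato, Tran, Varga, Baptiste, Bianchi, Ibarra, Kowalski, Pereira, Vance

By rank: Sato, Tran, Varga, Baptiste, Bianchi, Ibarra, Kowalski, Pereira and Vance (Engineer).
Sato, Tran, Varga, Baptiste, Bianchi, Ibarra, Kowalski, Pereira and Vance all have total department service 20 years, so the next rule applies.
Among Sato, Tran, Varga, Baptiste, Bianchi, Ibarra, Kowalski, Pereira and Vance, paramedic-certified before not paramedic-certified: Sato, Tran and Varga (paramedic-certified) before Baptiste, Bianchi, Ibarra, Kowalski, Pereira and Vance (not paramedic-certified).
Among Sato, Tran and Varga, alphabetically by surname: Sato before Tran before Varga.
Among Baptiste, Bianchi, Ibarra, Kowalski, Pereira and Vance, alphabetically by surname: Baptiste before Bianchi before Ibarra before Kowalski before Pereira before Vance.
Full order: Sato, Tran, Varga, Baptiste, Bianchi, Ibarra, Kowalski, Pereira, Vance.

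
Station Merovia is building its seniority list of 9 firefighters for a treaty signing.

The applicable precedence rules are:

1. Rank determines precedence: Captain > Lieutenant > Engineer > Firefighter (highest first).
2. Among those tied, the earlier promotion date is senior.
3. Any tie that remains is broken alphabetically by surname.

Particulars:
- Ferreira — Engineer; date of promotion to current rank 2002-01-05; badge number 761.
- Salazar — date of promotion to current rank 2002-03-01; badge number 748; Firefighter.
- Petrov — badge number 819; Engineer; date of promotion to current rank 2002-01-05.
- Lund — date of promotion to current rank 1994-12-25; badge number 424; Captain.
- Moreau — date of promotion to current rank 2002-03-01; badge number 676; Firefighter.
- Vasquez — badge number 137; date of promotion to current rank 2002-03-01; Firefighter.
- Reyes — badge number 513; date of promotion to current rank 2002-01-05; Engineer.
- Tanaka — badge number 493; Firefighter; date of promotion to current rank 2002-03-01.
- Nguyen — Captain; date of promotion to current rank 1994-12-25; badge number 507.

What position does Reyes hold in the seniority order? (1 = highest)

5

By rank: Lund and Nguyen (Captain); then Ferreira, Petrov and Reyes (Engineer); then Moreau, Salazar, Tanaka and Vasquez (Firefighter).
Lund and Nguyen both have date of promotion to current rank 1994-12-25, so the next rule applies.
Among Lund and Nguyen, alphabetically by surname: Lund before Nguyen.
Ferreira, Petrov and Reyes all have date of promotion to current rank 2002-01-05, so the next rule applies.
Among Ferreira, Petrov and Reyes, alphabetically by surname: Ferreira before Petrov before Reyes.
Moreau, Salazar, Tanaka and Vasquez all have date of promotion to current rank 2002-03-01, so the next rule applies.
Among Moreau, Salazar, Tanaka and Vasquez, alphabetically by surname: Moreau before Salazar before Tanaka before Vasquez.
Order: Lund, Nguyen, Ferreira, Petrov, Reyes, Moreau, Salazar, Tanaka, Vasquez. So position 5.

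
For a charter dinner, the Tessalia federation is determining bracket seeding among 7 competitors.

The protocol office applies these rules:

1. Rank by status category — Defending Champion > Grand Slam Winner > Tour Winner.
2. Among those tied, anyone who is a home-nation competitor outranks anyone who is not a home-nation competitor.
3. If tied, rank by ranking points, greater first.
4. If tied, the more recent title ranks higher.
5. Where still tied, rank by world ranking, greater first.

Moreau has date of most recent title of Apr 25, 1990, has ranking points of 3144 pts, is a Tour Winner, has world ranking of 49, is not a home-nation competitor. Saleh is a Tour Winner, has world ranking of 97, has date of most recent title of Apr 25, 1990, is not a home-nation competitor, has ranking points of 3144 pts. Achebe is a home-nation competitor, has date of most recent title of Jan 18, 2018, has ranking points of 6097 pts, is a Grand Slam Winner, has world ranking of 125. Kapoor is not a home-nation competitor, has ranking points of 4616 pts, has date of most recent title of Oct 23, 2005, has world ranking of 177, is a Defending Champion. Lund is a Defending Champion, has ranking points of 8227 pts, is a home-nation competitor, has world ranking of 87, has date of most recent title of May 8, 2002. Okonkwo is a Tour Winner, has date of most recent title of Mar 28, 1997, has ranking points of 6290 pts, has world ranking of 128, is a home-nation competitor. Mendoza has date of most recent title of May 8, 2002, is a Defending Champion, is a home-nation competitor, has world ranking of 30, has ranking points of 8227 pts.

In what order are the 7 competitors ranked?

By status category: Lund, Mendoza and Kapoor (Defending Champion); then Achebe (Grand Slam Winner); then Okonkwo, Saleh and Moreau (Tour Winner).
Among Lund, Mendoza and Kapoor, a home-nation competitor before not a home-nation competitor: Lund and Mendoza (a home-nation competitor) before Kapoor (not a home-nation competitor).
Lund and Mendoza both have ranking points 8227 pts, so the next rule applies.
Lund and Mendoza both have date of most recent title May 8, 2002, so the next rule applies.
Among Lund and Mendoza, by world ranking (higher first): Lund (87) before Mendoza (30).
Among Okonkwo, Saleh and Moreau, a home-nation competitor before not a home-nation competitor: Okonkwo (a home-nation competitor) before Saleh and Moreau (not a home-nation competitor).
Saleh and Moreau both have ranking points 3144 pts, so the next rule applies.
Saleh and Moreau both have date of most recent title Apr 25, 1990, so the next rule applies.
Among Saleh and Moreau, by world ranking (higher first): Saleh (97) before Moreau (49).
Full order: Lund, Mendoza, Kapoor, Achebe, Okonkwo, Saleh, Moreau.

Lund, Mendoza, Kapoor, Achebe, Okonkwo, Saleh, Moreau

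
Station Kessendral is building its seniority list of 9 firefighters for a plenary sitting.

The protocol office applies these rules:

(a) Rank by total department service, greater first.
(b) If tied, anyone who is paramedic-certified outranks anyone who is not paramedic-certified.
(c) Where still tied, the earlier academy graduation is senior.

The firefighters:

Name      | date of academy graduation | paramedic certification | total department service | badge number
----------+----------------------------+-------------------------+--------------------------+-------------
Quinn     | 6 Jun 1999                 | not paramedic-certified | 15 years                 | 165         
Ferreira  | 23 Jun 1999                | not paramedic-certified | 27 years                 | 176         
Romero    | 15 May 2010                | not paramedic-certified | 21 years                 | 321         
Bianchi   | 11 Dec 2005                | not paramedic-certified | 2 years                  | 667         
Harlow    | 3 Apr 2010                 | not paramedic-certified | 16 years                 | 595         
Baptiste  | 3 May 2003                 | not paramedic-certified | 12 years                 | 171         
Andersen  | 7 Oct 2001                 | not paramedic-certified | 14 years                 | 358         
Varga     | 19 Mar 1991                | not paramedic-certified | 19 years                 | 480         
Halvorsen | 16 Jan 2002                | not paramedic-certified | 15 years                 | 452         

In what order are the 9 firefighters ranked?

By total department service (higher first): Ferreira (27 years); then Romero (21 years); then Varga (19 years); then Harlow (16 years); then Quinn and Halvorsen (both 15 years); then Andersen (14 years); then Baptiste (12 years); then Bianchi (2 years).
Quinn and Halvorsen are each not paramedic-certified, so the next rule applies.
Among Quinn and Halvorsen, by date of academy graduation (earlier first): Quinn (6 Jun 1999) before Halvorsen (16 Jan 2002).
Full order: Ferreira, Romero, Varga, Harlow, Quinn, Halvorsen, Andersen, Baptiste, Bianchi.

Ferreira, Romero, Varga, Harlow, Quinn, Halvorsen, Andersen, Baptiste, Bianchi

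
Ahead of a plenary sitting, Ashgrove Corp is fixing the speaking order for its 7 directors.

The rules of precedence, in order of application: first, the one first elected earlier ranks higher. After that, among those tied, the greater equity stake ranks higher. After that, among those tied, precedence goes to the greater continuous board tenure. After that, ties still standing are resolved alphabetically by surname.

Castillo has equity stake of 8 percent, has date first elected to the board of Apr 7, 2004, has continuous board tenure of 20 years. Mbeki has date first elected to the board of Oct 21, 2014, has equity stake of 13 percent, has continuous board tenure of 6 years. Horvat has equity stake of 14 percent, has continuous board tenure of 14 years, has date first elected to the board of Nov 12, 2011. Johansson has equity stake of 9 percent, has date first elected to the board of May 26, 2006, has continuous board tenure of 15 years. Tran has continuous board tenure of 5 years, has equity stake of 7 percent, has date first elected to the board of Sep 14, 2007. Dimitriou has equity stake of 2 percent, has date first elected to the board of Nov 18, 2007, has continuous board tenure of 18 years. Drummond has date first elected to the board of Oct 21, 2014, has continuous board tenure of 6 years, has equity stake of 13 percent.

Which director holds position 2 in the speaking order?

By date first elected to the board (earlier first): Castillo (Apr 7, 2004); then Johansson (May 26, 2006); then Tran (Sep 14, 2007); then Dimitriou (Nov 18, 2007); then Horvat (Nov 12, 2011); then Drummond and Mbeki (both Oct 21, 2014).
Drummond and Mbeki both have equity stake 13 percent, so the next rule applies.
Drummond and Mbeki both have continuous board tenure 6 years, so the next rule applies.
Among Drummond and Mbeki, alphabetically by surname: Drummond before Mbeki.
Order: Castillo, Johansson, Tran, Dimitriou, Horvat, Drummond, Mbeki.

Johansson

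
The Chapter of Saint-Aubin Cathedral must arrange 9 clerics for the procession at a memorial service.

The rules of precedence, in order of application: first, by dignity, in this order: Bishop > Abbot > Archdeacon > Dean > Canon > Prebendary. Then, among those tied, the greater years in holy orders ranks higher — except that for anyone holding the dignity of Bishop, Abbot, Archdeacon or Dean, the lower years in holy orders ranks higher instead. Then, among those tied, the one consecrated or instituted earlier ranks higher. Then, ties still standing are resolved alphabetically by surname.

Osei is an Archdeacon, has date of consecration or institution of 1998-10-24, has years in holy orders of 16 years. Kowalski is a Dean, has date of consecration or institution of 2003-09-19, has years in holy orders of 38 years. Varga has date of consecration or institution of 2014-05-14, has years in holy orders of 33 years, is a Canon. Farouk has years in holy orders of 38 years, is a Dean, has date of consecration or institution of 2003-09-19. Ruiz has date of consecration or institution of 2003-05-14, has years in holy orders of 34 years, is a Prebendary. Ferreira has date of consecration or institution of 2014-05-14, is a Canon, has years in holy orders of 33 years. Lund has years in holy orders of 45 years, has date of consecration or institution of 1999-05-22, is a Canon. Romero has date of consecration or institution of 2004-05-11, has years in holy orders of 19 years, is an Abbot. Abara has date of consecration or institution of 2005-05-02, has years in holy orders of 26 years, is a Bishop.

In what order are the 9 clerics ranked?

By dignity: Abara (Bishop); then Romero (Abbot); then Osei (Archdeacon); then Farouk and Kowalski (Dean); then Lund, Ferreira and Varga (Canon); then Ruiz (Prebendary).
Farouk and Kowalski both have years in holy orders 38 years, so the next rule applies.
Farouk and Kowalski both have date of consecration or institution 2003-09-19, so the next rule applies.
Among Farouk and Kowalski, alphabetically by surname: Farouk before Kowalski.
Among Lund, Ferreira and Varga, by years in holy orders (higher first): Lund (45 years) before Ferreira and Varga (33 years).
Ferreira and Varga both have date of consecration or institution 2014-05-14, so the next rule applies.
Among Ferreira and Varga, alphabetically by surname: Ferreira before Varga.
Full order: Abara, Romero, Osei, Farouk, Kowalski, Lund, Ferreira, Varga, Ruiz.

Abara, Romero, Osei, Farouk, Kowalski, Lund, Ferreira, Varga, Ruiz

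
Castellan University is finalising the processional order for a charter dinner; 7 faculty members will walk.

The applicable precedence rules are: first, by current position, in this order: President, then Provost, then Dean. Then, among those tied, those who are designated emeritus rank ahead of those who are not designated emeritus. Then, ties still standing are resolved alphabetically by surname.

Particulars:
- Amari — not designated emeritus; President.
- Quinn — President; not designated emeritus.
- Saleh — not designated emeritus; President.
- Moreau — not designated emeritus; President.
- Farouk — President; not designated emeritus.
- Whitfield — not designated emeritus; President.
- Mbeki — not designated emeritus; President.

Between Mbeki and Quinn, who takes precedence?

Mbeki

By current position: Amari, Farouk, Mbeki, Moreau, Quinn, Saleh and Whitfield (President).
Amari, Farouk, Mbeki, Moreau, Quinn, Saleh and Whitfield are each not designated emeritus, so the next rule applies.
Among Amari, Farouk, Mbeki, Moreau, Quinn, Saleh and Whitfield, alphabetically by surname: Amari before Farouk before Mbeki before Moreau before Quinn before Saleh before Whitfield.
So Mbeki takes precedence.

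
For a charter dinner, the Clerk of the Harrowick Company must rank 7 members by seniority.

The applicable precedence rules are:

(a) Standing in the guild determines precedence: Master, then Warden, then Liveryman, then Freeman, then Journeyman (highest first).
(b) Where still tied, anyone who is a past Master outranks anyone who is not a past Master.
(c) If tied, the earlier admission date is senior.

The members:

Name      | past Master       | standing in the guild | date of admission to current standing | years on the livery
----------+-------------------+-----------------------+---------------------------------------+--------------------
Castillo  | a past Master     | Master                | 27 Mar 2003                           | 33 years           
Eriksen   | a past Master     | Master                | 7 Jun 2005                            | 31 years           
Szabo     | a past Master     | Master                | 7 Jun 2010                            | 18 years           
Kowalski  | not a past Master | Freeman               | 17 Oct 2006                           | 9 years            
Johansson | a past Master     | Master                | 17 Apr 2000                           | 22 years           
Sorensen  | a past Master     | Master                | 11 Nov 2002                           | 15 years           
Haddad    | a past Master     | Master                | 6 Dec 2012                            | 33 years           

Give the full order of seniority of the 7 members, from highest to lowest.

Johansson, Sorensen, Castillo, Eriksen, Szabo, Haddad, Kowalski

By standing in the guild: Johansson, Sorensen, Castillo, Eriksen, Szabo and Haddad (Master); then Kowalski (Freeman).
Johansson, Sorensen, Castillo, Eriksen, Szabo and Haddad are each a past Master, so the next rule applies.
Among Johansson, Sorensen, Castillo, Eriksen, Szabo and Haddad, by date of admission to current standing (earlier first): Johansson (17 Apr 2000) before Sorensen (11 Nov 2002) before Castillo (27 Mar 2003) before Eriksen (7 Jun 2005) before Szabo (7 Jun 2010) before Haddad (6 Dec 2012).
Full order: Johansson, Sorensen, Castillo, Eriksen, Szabo, Haddad, Kowalski.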